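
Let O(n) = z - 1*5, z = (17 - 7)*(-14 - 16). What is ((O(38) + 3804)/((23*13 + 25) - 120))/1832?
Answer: 3499/373728 ≈ 0.0093624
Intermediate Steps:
z = -300 (z = 10*(-30) = -300)
O(n) = -305 (O(n) = -300 - 1*5 = -300 - 5 = -305)
((O(38) + 3804)/((23*13 + 25) - 120))/1832 = ((-305 + 3804)/((23*13 + 25) - 120))/1832 = (3499/((299 + 25) - 120))*(1/1832) = (3499/(324 - 120))*(1/1832) = (3499/204)*(1/1832) = 3499/373728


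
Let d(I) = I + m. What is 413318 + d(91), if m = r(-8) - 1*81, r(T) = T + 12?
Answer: 413332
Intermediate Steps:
r(T) = 12 + T
m = -77 (m = (12 - 8) - 1*81 = 4 - 81 = -77)
d(I) = -77 + I (d(I) = I - 77 = -77 + I)
413318 + d(91) = 413318 + (-77 + 91) = 413318 + 14 = 413332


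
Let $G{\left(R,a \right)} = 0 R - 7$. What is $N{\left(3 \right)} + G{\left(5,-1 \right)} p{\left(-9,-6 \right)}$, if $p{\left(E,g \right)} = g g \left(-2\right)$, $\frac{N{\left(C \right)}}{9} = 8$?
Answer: $576$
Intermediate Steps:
$N{\left(C \right)} = 72$ ($N{\left(C \right)} = 9 \cdot 8 = 72$)
$p{\left(E,g \right)} = - 2 g^{2}$ ($p{\left(E,g \right)} = g^{2} \left(-2\right) = - 2 g^{2}$)
$G{\left(R,a \right)} = -7$ ($G{\left(R,a \right)} = 0 - 7 = -7$)
$N{\left(3 \right)} + G{\left(5,-1 \right)} p{\left(-9,-6 \right)} = 72 - 7 \left(- 2 \left(-6\right)^{2}\right) = 72 - 7 \left(\left(-2\right) 36\right) = 72 - -504 = 72 + 504 = 576$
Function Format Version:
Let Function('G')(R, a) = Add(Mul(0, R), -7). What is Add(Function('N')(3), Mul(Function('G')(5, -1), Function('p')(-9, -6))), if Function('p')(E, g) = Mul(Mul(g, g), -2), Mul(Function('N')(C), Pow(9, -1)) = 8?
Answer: 576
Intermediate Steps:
Function('N')(C) = 72 (Function('N')(C) = Mul(9, 8) = 72)
Function('p')(E, g) = Mul(-2, Pow(g, 2)) (Function('p')(E, g) = Mul(Pow(g, 2), -2) = Mul(-2, Pow(g, 2)))
Function('G')(R, a) = -7 (Function('G')(R, a) = Add(0, -7) = -7)
Add(Function('N')(3), Mul(Function('G')(5, -1), Function('p')(-9, -6))) = Add(72, Mul(-7, Mul(-2, Pow(-6, 2)))) = Add(72, Mul(-7, Mul(-2, 36))) = Add(72, Mul(-7, -72)) = Add(72, 504) = 576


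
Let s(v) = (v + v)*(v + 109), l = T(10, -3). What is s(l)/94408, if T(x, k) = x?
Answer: 595/23602 ≈ 0.025210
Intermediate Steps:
l = 10
s(v) = 2*v*(109 + v) (s(v) = (2*v)*(109 + v) = 2*v*(109 + v))
s(l)/94408 = (2*10*(109 + 10))/94408 = (2*10*119)*(1/94408) = 2380*(1/94408) = 595/23602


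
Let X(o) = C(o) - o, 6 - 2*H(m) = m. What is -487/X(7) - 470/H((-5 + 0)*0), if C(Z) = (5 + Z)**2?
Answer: -65851/411 ≈ -160.22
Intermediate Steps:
H(m) = 3 - m/2
X(o) = (5 + o)**2 - o
-487/X(7) - 470/H((-5 + 0)*0) = -487/((5 + 7)**2 - 1*7) - 470/(3 - (-5 + 0)*0/2) = -487/(12**2 - 7) - 470/(3 - (-5)*0/2) = -487/(144 - 7) - 470/(3 - 1/2*0) = -487/137 - 470/(3 + 0) = -487*1/137 - 470/3 = -487/137 - 470*1/3 = -487/137 - 470/3 = -65851/411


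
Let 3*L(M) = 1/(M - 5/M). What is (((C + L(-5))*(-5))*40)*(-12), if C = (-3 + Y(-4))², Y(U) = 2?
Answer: 2200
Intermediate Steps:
C = 1 (C = (-3 + 2)² = (-1)² = 1)
L(M) = 1/(3*(M - 5/M))
(((C + L(-5))*(-5))*40)*(-12) = (((1 + (⅓)*(-5)/(-5 + (-5)²))*(-5))*40)*(-12) = (((1 + (⅓)*(-5)/(-5 + 25))*(-5))*40)*(-12) = (((1 + (⅓)*(-5)/20)*(-5))*40)*(-12) = (((1 + (⅓)*(-5)*(1/20))*(-5))*40)*(-12) = (((1 - 1/12)*(-5))*40)*(-12) = (((11/12)*(-5))*40)*(-12) = -55/12*40*(-12) = -550/3*(-12) = 2200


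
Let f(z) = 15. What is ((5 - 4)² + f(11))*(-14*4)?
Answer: -896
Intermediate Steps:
((5 - 4)² + f(11))*(-14*4) = ((5 - 4)² + 15)*(-14*4) = (1² + 15)*(-56) = (1 + 15)*(-56) = 16*(-56) = -896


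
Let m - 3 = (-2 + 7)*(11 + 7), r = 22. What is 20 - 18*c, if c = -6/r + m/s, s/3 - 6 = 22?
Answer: 767/154 ≈ 4.9805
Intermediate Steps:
s = 84 (s = 18 + 3*22 = 18 + 66 = 84)
m = 93 (m = 3 + (-2 + 7)*(11 + 7) = 3 + 5*18 = 3 + 90 = 93)
c = 257/308 (c = -6/22 + 93/84 = -6*1/22 + 93*(1/84) = -3/11 + 31/28 = 257/308 ≈ 0.83442)
20 - 18*c = 20 - 18*257/308 = 20 - 2313/154 = 767/154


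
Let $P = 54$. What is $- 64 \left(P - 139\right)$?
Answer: $5440$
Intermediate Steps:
$- 64 \left(P - 139\right) = - 64 \left(54 - 139\right) = \left(-64\right) \left(-85\right) = 5440$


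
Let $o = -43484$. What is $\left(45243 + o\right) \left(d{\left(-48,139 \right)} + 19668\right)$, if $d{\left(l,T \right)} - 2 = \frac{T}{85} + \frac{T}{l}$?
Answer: $\frac{141157035863}{4080} \approx 3.4597 \cdot 10^{7}$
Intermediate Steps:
$d{\left(l,T \right)} = 2 + \frac{T}{85} + \frac{T}{l}$ ($d{\left(l,T \right)} = 2 + \left(\frac{T}{85} + \frac{T}{l}\right) = 2 + \frac{T}{85} + \frac{T}{l}$)
$\left(45243 + o\right) \left(d{\left(-48,139 \right)} + 19668\right) = \left(45243 - 43484\right) \left(\left(2 + \frac{1}{85} \cdot 139 + \frac{139}{-48}\right) + 19668\right) = 1759 \left(\left(2 + \frac{139}{85} + 139 \left(- \frac{1}{48}\right)\right) + 19668\right) = 1759 \left(\left(2 + \frac{139}{85} - \frac{139}{48}\right) + 19668\right) = 1759 \left(\frac{3017}{4080} + 19668\right) = 1759 \cdot \frac{80248457}{4080} = \frac{141157035863}{4080}$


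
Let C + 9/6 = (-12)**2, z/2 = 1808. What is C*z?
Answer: 515280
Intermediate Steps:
z = 3616 (z = 2*1808 = 3616)
C = 285/2 (C = -3/2 + (-12)**2 = -3/2 + 144 = 285/2 ≈ 142.50)
C*z = (285/2)*3616 = 515280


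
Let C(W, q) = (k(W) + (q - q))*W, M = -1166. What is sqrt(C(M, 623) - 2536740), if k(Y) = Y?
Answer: 4*I*sqrt(73574) ≈ 1085.0*I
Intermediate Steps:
C(W, q) = W**2 (C(W, q) = (W + (q - q))*W = (W + 0)*W = W*W = W**2)
sqrt(C(M, 623) - 2536740) = sqrt((-1166)**2 - 2536740) = sqrt(1359556 - 2536740) = sqrt(-1177184) = 4*I*sqrt(73574)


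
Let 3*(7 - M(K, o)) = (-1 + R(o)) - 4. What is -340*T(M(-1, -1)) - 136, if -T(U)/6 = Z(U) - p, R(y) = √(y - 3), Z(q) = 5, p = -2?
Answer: 14144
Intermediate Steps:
R(y) = √(-3 + y)
M(K, o) = 26/3 - √(-3 + o)/3 (M(K, o) = 7 - ((-1 + √(-3 + o)) - 4)/3 = 7 - (-5 + √(-3 + o))/3 = 7 + (5/3 - √(-3 + o)/3) = 26/3 - √(-3 + o)/3)
T(U) = -42 (T(U) = -6*(5 - 1*(-2)) = -6*(5 + 2) = -6*7 = -42)
-340*T(M(-1, -1)) - 136 = -340*(-42) - 136 = 14280 - 136 = 14144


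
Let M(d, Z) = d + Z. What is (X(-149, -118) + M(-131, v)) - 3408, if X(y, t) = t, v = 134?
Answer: -3523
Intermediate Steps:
M(d, Z) = Z + d
(X(-149, -118) + M(-131, v)) - 3408 = (-118 + (134 - 131)) - 3408 = (-118 + 3) - 3408 = -115 - 3408 = -3523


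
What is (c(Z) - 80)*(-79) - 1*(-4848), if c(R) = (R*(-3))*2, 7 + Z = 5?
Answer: 10220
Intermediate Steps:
Z = -2 (Z = -7 + 5 = -2)
c(R) = -6*R (c(R) = -3*R*2 = -6*R)
(c(Z) - 80)*(-79) - 1*(-4848) = (-6*(-2) - 80)*(-79) - 1*(-4848) = (12 - 80)*(-79) + 4848 = -68*(-79) + 4848 = 5372 + 4848 = 10220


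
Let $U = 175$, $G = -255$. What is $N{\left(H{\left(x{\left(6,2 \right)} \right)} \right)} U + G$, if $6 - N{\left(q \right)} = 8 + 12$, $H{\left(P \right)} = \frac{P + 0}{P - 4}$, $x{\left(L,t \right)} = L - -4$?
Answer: $-2705$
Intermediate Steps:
$x{\left(L,t \right)} = 4 + L$ ($x{\left(L,t \right)} = L + 4 = 4 + L$)
$H{\left(P \right)} = \frac{P}{-4 + P}$
$N{\left(q \right)} = -14$ ($N{\left(q \right)} = 6 - \left(8 + 12\right) = 6 - 20 = -14$)
$N{\left(H{\left(x{\left(6,2 \right)} \right)} \right)} U + G = \left(-14\right) 175 - 255 = -2450 - 255 = -2705$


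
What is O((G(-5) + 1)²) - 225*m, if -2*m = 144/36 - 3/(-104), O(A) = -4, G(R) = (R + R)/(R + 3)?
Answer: 93443/208 ≈ 449.25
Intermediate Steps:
G(R) = 2*R/(3 + R) (G(R) = (2*R)/(3 + R) = 2*R/(3 + R))
m = -419/208 (m = -(144/36 - 3/(-104))/2 = -(144*(1/36) - 3*(-1/104))/2 = -(4 + 3/104)/2 = -½*419/104 = -419/208 ≈ -2.0144)
O((G(-5) + 1)²) - 225*m = -4 - 225*(-419/208) = -4 + 94275/208 = 93443/208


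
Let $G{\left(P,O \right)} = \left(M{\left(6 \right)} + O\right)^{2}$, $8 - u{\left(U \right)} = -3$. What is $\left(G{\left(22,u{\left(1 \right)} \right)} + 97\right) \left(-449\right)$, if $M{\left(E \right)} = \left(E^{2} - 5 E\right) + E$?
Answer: $-281074$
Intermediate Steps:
$M{\left(E \right)} = E^{2} - 4 E$
$u{\left(U \right)} = 11$ ($u{\left(U \right)} = 8 - -3 = 8 + 3 = 11$)
$G{\left(P,O \right)} = \left(12 + O\right)^{2}$ ($G{\left(P,O \right)} = \left(6 \left(-4 + 6\right) + O\right)^{2} = \left(6 \cdot 2 + O\right)^{2} = \left(12 + O\right)^{2}$)
$\left(G{\left(22,u{\left(1 \right)} \right)} + 97\right) \left(-449\right) = \left(\left(12 + 11\right)^{2} + 97\right) \left(-449\right) = \left(23^{2} + 97\right) \left(-449\right) = \left(529 + 97\right) \left(-449\right) = 626 \left(-449\right) = -281074$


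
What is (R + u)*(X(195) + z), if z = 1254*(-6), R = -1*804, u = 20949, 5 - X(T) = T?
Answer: -155398530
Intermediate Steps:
X(T) = 5 - T
R = -804
z = -7524
(R + u)*(X(195) + z) = (-804 + 20949)*((5 - 1*195) - 7524) = 20145*((5 - 195) - 7524) = 20145*(-190 - 7524) = 20145*(-7714) = -155398530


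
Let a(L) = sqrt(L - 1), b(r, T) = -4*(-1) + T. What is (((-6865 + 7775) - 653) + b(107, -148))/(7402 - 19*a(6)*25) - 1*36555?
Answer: -1961594528419/53661479 + 53675*sqrt(5)/53661479 ≈ -36555.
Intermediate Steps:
b(r, T) = 4 + T
a(L) = sqrt(-1 + L)
(((-6865 + 7775) - 653) + b(107, -148))/(7402 - 19*a(6)*25) - 1*36555 = (((-6865 + 7775) - 653) + (4 - 148))/(7402 - 19*sqrt(-1 + 6)*25) - 1*36555 = ((910 - 653) - 144)/(7402 - 19*sqrt(5)*25) - 36555 = (257 - 144)/(7402 - 475*sqrt(5)) - 36555 = 113/(7402 - 475*sqrt(5)) - 36555 = -36555 + 113/(7402 - 475*sqrt(5))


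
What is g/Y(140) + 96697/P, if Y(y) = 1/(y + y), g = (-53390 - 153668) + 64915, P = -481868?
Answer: -19178365771417/481868 ≈ -3.9800e+7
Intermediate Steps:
g = -142143 (g = -207058 + 64915 = -142143)
Y(y) = 1/(2*y)
g/Y(140) + 96697/P = -142143/((1/2)/140) + 96697/(-481868) = -142143/((1/2)*(1/140)) + 96697*(-1/481868) = -142143/1/280 - 96697/481868 = -142143*280 - 96697/481868 = -39800040 - 96697/481868 = -19178365771417/481868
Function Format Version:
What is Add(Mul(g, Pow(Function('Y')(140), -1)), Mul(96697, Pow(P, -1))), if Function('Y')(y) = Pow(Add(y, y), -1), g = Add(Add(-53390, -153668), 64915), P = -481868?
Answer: Rational(-19178365771417, 481868) ≈ -3.9800e+7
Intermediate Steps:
g = -142143 (g = Add(-207058, 64915) = -142143)
Function('Y')(y) = Mul(Rational(1, 2), Pow(y, -1)) (Function('Y')(y) = Pow(Mul(2, y), -1) = Mul(Rational(1, 2), Pow(y, -1)))
Add(Mul(g, Pow(Function('Y')(140), -1)), Mul(96697, Pow(P, -1))) = Add(Mul(-142143, Pow(Mul(Rational(1, 2), Pow(140, -1)), -1)), Mul(96697, Pow(-481868, -1))) = Add(Mul(-142143, Pow(Mul(Rational(1, 2), Rational(1, 140)), -1)), Mul(96697, Rational(-1, 481868))) = Add(Mul(-142143, Pow(Rational(1, 280), -1)), Rational(-96697, 481868)) = Add(Mul(-142143, 280), Rational(-96697, 481868)) = Add(-39800040, Rational(-96697, 481868)) = Rational(-19178365771417, 481868)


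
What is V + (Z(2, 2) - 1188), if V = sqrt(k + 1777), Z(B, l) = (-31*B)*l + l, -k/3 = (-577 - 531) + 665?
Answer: -1310 + sqrt(3106) ≈ -1254.3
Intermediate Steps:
k = 1329 (k = -3*((-577 - 531) + 665) = -3*(-1108 + 665) = -3*(-443) = 1329)
Z(B, l) = l - 31*B*l (Z(B, l) = -31*B*l + l = l - 31*B*l)
V = sqrt(3106) (V = sqrt(1329 + 1777) = sqrt(3106) ≈ 55.732)
V + (Z(2, 2) - 1188) = sqrt(3106) + (2*(1 - 31*2) - 1188) = sqrt(3106) + (2*(1 - 62) - 1188) = sqrt(3106) + (2*(-61) - 1188) = sqrt(3106) + (-122 - 1188) = sqrt(3106) - 1310 = -1310 + sqrt(3106)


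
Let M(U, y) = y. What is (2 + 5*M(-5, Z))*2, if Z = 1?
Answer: 14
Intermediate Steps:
(2 + 5*M(-5, Z))*2 = (2 + 5*1)*2 = (2 + 5)*2 = 7*2 = 14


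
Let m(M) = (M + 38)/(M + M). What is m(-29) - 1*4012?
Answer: -232705/58 ≈ -4012.2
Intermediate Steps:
m(M) = (38 + M)/(2*M) (m(M) = (38 + M)/((2*M)) = (38 + M)*(1/(2*M)) = (38 + M)/(2*M))
m(-29) - 1*4012 = (1/2)*(38 - 29)/(-29) - 1*4012 = (1/2)*(-1/29)*9 - 4012 = -9/58 - 4012 = -232705/58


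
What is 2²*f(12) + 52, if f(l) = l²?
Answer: 628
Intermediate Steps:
2²*f(12) + 52 = 2²*12² + 52 = 4*144 + 52 = 576 + 52 = 628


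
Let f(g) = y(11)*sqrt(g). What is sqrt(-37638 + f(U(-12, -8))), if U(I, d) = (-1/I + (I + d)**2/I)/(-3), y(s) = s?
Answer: sqrt(-1354968 + 66*sqrt(399))/6 ≈ 193.91*I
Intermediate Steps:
U(I, d) = 1/(3*I) - (I + d)**2/(3*I) (U(I, d) = (-1/I + (I + d)**2/I)*(-1/3) = 1/(3*I) - (I + d)**2/(3*I))
f(g) = 11*sqrt(g)
sqrt(-37638 + f(U(-12, -8))) = sqrt(-37638 + 11*sqrt((1/3)*(1 - (-12 - 8)**2)/(-12))) = sqrt(-37638 + 11*sqrt((1/3)*(-1/12)*(1 - 1*(-20)**2))) = sqrt(-37638 + 11*sqrt((1/3)*(-1/12)*(1 - 1*400))) = sqrt(-37638 + 11*sqrt((1/3)*(-1/12)*(1 - 400))) = sqrt(-37638 + 11*sqrt((1/3)*(-1/12)*(-399))) = sqrt(-37638 + 11*sqrt(133/12)) = sqrt(-37638 + 11*(sqrt(399)/6)) = sqrt(-37638 + 11*sqrt(399)/6)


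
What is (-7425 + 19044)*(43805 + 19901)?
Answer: 740200014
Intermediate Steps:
(-7425 + 19044)*(43805 + 19901) = 11619*63706 = 740200014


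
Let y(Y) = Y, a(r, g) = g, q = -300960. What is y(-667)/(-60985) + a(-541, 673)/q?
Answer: 31939483/3670809120 ≈ 0.0087009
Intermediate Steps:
y(-667)/(-60985) + a(-541, 673)/q = -667/(-60985) + 673/(-300960) = -667*(-1/60985) + 673*(-1/300960) = 667/60985 - 673/300960 = 31939483/3670809120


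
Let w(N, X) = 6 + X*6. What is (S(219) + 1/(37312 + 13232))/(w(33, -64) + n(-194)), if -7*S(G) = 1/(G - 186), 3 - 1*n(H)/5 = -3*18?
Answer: 541/11675664 ≈ 4.6336e-5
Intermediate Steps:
w(N, X) = 6 + 6*X
n(H) = 285 (n(H) = 15 - (-15)*18 = 15 - 5*(-54) = 15 + 270 = 285)
S(G) = -1/(7*(-186 + G)) (S(G) = -1/(7*(G - 186)) = -1/(7*(-186 + G)))
(S(219) + 1/(37312 + 13232))/(w(33, -64) + n(-194)) = (-1/(-1302 + 7*219) + 1/(37312 + 13232))/((6 + 6*(-64)) + 285) = (-1/(-1302 + 1533) + 1/50544)/((6 - 384) + 285) = (-1/231 + 1/50544)/(-378 + 285) = (-1*1/231 + 1/50544)/(-93) = (-1/231 + 1/50544)*(-1/93) = -16771/3891888*(-1/93) = 541/11675664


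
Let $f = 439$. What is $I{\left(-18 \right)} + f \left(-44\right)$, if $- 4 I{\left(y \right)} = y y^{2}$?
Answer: $-17858$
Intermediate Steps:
$I{\left(y \right)} = - \frac{y^{3}}{4}$ ($I{\left(y \right)} = - \frac{y y^{2}}{4} = - \frac{y^{3}}{4}$)
$I{\left(-18 \right)} + f \left(-44\right) = - \frac{\left(-18\right)^{3}}{4} + 439 \left(-44\right) = \left(- \frac{1}{4}\right) \left(-5832\right) - 19316 = 1458 - 19316 = -17858$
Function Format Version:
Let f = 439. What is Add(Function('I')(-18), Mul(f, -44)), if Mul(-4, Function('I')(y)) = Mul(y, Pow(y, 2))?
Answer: -17858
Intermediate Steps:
Function('I')(y) = Mul(Rational(-1, 4), Pow(y, 3)) (Function('I')(y) = Mul(Rational(-1, 4), Mul(y, Pow(y, 2))) = Mul(Rational(-1, 4), Pow(y, 3)))
Add(Function('I')(-18), Mul(f, -44)) = Add(Mul(Rational(-1, 4), Pow(-18, 3)), Mul(439, -44)) = Add(Mul(Rational(-1, 4), -5832), -19316) = Add(1458, -19316) = -17858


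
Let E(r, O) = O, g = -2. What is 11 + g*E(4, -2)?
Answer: 15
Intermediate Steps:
11 + g*E(4, -2) = 11 - 2*(-2) = 11 + 4 = 15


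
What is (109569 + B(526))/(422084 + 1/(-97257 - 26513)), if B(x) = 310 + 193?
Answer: 13623611440/52241336679 ≈ 0.26078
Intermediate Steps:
B(x) = 503
(109569 + B(526))/(422084 + 1/(-97257 - 26513)) = (109569 + 503)/(422084 + 1/(-97257 - 26513)) = 110072/(422084 + 1/(-123770)) = 110072/(422084 - 1/123770) = 110072/(52241336679/123770) = 110072*(123770/52241336679) = 13623611440/52241336679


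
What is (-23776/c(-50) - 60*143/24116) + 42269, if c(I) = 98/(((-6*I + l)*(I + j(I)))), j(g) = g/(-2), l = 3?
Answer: 555408141544/295421 ≈ 1.8801e+6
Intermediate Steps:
j(g) = -g/2 (j(g) = g*(-1/2) = -g/2)
c(I) = 196/(I*(3 - 6*I)) (c(I) = 98/(((-6*I + 3)*(I - I/2))) = 98/(((3 - 6*I)*(I/2))) = 98/((I*(3 - 6*I)/2)) = 98*(2/(I*(3 - 6*I))) = 196/(I*(3 - 6*I)))
(-23776/c(-50) - 60*143/24116) + 42269 = (-23776/((-196/3/(-50*(-1 + 2*(-50))))) - 60*143/24116) + 42269 = (-23776/((-196/3*(-1/50)/(-1 - 100))) - 8580*1/24116) + 42269 = (-23776/((-196/3*(-1/50)/(-101))) - 2145/6029) + 42269 = (-23776/((-196/3*(-1/50)*(-1/101))) - 2145/6029) + 42269 = (-23776/(-98/7575) - 2145/6029) + 42269 = (-23776*(-7575/98) - 2145/6029) + 42269 = (90051600/49 - 2145/6029) + 42269 = 542920991295/295421 + 42269 = 555408141544/295421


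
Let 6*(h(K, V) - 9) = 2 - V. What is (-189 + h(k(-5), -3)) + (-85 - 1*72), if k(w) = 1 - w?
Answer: -2017/6 ≈ -336.17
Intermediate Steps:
h(K, V) = 28/3 - V/6 (h(K, V) = 9 + (2 - V)/6 = 9 + (⅓ - V/6) = 28/3 - V/6)
(-189 + h(k(-5), -3)) + (-85 - 1*72) = (-189 + (28/3 - ⅙*(-3))) + (-85 - 1*72) = (-189 + (28/3 + ½)) + (-85 - 72) = (-189 + 59/6) - 157 = -1075/6 - 157 = -2017/6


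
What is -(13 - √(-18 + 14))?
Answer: -13 + 2*I ≈ -13.0 + 2.0*I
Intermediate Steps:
-(13 - √(-18 + 14)) = -(13 - √(-4)) = -(13 - 2*I) = -13 + 2*I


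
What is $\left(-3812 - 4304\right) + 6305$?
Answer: $-1811$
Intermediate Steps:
$\left(-3812 - 4304\right) + 6305 = -8116 + 6305 = -1811$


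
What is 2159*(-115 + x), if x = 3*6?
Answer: -209423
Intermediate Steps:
x = 18
2159*(-115 + x) = 2159*(-115 + 18) = 2159*(-97) = -209423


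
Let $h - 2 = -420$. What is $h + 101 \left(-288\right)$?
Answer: $-29506$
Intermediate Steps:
$h = -418$ ($h = 2 - 420 = -418$)
$h + 101 \left(-288\right) = -418 + 101 \left(-288\right) = -418 - 29088 = -29506$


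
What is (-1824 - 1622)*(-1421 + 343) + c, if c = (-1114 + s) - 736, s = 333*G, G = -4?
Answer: 3711606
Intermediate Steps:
s = -1332 (s = 333*(-4) = -1332)
c = -3182 (c = (-1114 - 1332) - 736 = -2446 - 736 = -3182)
(-1824 - 1622)*(-1421 + 343) + c = (-1824 - 1622)*(-1421 + 343) - 3182 = -3446*(-1078) - 3182 = 3714788 - 3182 = 3711606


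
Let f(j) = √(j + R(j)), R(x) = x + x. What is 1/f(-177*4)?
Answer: -I*√59/354 ≈ -0.021698*I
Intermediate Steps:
R(x) = 2*x
f(j) = √3*√j (f(j) = √(j + 2*j) = √(3*j) = √3*√j)
1/f(-177*4) = 1/(√3*√(-177*4)) = 1/(√3*√(-708)) = 1/(√3*(2*I*√177)) = 1/(6*I*√59) = -I*√59/354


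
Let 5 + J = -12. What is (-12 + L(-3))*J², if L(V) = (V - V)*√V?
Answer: -3468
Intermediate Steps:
J = -17 (J = -5 - 12 = -17)
L(V) = 0 (L(V) = 0*√V = 0)
(-12 + L(-3))*J² = (-12 + 0)*(-17)² = -12*289 = -3468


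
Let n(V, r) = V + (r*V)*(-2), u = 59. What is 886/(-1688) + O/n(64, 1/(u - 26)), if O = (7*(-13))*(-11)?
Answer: 6750235/418624 ≈ 16.125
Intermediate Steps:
O = 1001 (O = -91*(-11) = 1001)
n(V, r) = V - 2*V*r (n(V, r) = V + (V*r)*(-2) = V - 2*V*r)
886/(-1688) + O/n(64, 1/(u - 26)) = 886/(-1688) + 1001/((64*(1 - 2/(59 - 26)))) = 886*(-1/1688) + 1001/((64*(1 - 2/33))) = -443/844 + 1001/((64*(1 - 2*1/33))) = -443/844 + 1001/((64*(1 - 2/33))) = -443/844 + 1001/((64*(31/33))) = -443/844 + 1001/(1984/33) = -443/844 + 1001*(33/1984) = -443/844 + 33033/1984 = 6750235/418624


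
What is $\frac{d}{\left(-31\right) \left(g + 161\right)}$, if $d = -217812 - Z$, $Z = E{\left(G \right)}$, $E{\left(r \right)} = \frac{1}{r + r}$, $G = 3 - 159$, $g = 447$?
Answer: $\frac{67957343}{5880576} \approx 11.556$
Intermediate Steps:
$G = -156$
$E{\left(r \right)} = \frac{1}{2 r}$
$Z = - \frac{1}{312}$ ($Z = \frac{1}{2 \left(-156\right)} = \frac{1}{2} \left(- \frac{1}{156}\right) = - \frac{1}{312} \approx -0.0032051$)
$d = - \frac{67957343}{312}$ ($d = -217812 - - \frac{1}{312} = -217812 + \frac{1}{312} = - \frac{67957343}{312} \approx -2.1781 \cdot 10^{5}$)
$\frac{d}{\left(-31\right) \left(g + 161\right)} = - \frac{67957343}{312 \left(- 31 \left(447 + 161\right)\right)} = - \frac{67957343}{312 \left(\left(-31\right) 608\right)} = - \frac{67957343}{312 \left(-18848\right)} = \left(- \frac{67957343}{312}\right) \left(- \frac{1}{18848}\right) = \frac{67957343}{5880576}$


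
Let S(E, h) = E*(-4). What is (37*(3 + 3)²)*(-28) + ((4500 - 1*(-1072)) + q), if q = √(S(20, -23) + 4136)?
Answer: -31724 + 26*√6 ≈ -31660.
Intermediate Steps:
S(E, h) = -4*E
q = 26*√6 (q = √(-4*20 + 4136) = √(-80 + 4136) = √4056 = 26*√6 ≈ 63.687)
(37*(3 + 3)²)*(-28) + ((4500 - 1*(-1072)) + q) = (37*(3 + 3)²)*(-28) + ((4500 - 1*(-1072)) + 26*√6) = (37*6²)*(-28) + ((4500 + 1072) + 26*√6) = (37*36)*(-28) + (5572 + 26*√6) = 1332*(-28) + (5572 + 26*√6) = -37296 + (5572 + 26*√6) = -31724 + 26*√6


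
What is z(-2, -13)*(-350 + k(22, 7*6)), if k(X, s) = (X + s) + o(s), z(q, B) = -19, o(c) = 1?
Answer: 5415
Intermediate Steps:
k(X, s) = 1 + X + s (k(X, s) = (X + s) + 1 = 1 + X + s)
z(-2, -13)*(-350 + k(22, 7*6)) = -19*(-350 + (1 + 22 + 7*6)) = -19*(-350 + (1 + 22 + 42)) = -19*(-350 + 65) = -19*(-285) = 5415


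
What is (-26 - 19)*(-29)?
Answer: 1305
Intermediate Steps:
(-26 - 19)*(-29) = -45*(-29) = 1305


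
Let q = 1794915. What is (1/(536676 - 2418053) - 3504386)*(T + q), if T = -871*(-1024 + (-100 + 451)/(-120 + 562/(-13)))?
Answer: -37616136826735127173193/3992281994 ≈ -9.4222e+12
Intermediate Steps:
T = 1896594661/2122 (T = -871*(-1024 + 351/(-120 + 562*(-1/13))) = -871*(-1024 + 351/(-120 - 562/13)) = -871*(-1024 + 351/(-2122/13)) = -871*(-1024 + 351*(-13/2122)) = -871*(-1024 - 4563/2122) = -871*(-2177491/2122) = 1896594661/2122 ≈ 8.9378e+5)
(1/(536676 - 2418053) - 3504386)*(T + q) = (1/(536676 - 2418053) - 3504386)*(1896594661/2122 + 1794915) = (1/(-1881377) - 3504386)*(5705404291/2122) = (-1/1881377 - 3504386)*(5705404291/2122) = -6593071219523/1881377*5705404291/2122 = -37616136826735127173193/3992281994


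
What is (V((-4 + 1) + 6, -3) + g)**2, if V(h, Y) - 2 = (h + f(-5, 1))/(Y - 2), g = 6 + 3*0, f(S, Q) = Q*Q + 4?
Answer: 1024/25 ≈ 40.960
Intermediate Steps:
f(S, Q) = 4 + Q**2 (f(S, Q) = Q**2 + 4 = 4 + Q**2)
g = 6 (g = 6 + 0 = 6)
V(h, Y) = 2 + (5 + h)/(-2 + Y) (V(h, Y) = 2 + (h + (4 + 1**2))/(Y - 2) = 2 + (h + (4 + 1))/(-2 + Y) = 2 + (h + 5)/(-2 + Y) = 2 + (5 + h)/(-2 + Y))
(V((-4 + 1) + 6, -3) + g)**2 = ((1 + ((-4 + 1) + 6) + 2*(-3))/(-2 - 3) + 6)**2 = ((1 + (-3 + 6) - 6)/(-5) + 6)**2 = (-(1 + 3 - 6)/5 + 6)**2 = (-1/5*(-2) + 6)**2 = (2/5 + 6)**2 = (32/5)**2 = 1024/25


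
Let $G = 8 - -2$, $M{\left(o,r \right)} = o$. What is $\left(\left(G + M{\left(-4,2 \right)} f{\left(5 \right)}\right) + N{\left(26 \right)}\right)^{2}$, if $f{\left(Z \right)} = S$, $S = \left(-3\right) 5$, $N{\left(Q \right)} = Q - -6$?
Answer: $10404$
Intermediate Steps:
$N{\left(Q \right)} = 6 + Q$ ($N{\left(Q \right)} = Q + 6 = 6 + Q$)
$S = -15$
$G = 10$ ($G = 8 + 2 = 10$)
$f{\left(Z \right)} = -15$
$\left(\left(G + M{\left(-4,2 \right)} f{\left(5 \right)}\right) + N{\left(26 \right)}\right)^{2} = \left(\left(10 - -60\right) + \left(6 + 26\right)\right)^{2} = \left(\left(10 + 60\right) + 32\right)^{2} = \left(70 + 32\right)^{2} = 102^{2} = 10404$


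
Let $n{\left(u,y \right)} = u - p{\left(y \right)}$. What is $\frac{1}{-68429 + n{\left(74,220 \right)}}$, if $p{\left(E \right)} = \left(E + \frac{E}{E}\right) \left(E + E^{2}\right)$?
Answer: $- \frac{1}{10813375} \approx -9.2478 \cdot 10^{-8}$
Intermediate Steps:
$p{\left(E \right)} = \left(1 + E\right) \left(E + E^{2}\right)$ ($p{\left(E \right)} = \left(E + 1\right) \left(E + E^{2}\right) = \left(1 + E\right) \left(E + E^{2}\right)$)
$n{\left(u,y \right)} = u - y \left(1 + y\right)^{2}$
$\frac{1}{-68429 + n{\left(74,220 \right)}} = \frac{1}{-68429 + \left(74 - 220 \left(1 + 220\right)^{2}\right)} = \frac{1}{-68429 + \left(74 - 220 \cdot 221^{2}\right)} = \frac{1}{-68429 + \left(74 - 220 \cdot 48841\right)} = \frac{1}{-68429 + \left(74 - 10745020\right)} = \frac{1}{-68429 - 10744946} = \frac{1}{-10813375} = - \frac{1}{10813375}$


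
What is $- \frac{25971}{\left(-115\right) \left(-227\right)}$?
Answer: $- \frac{25971}{26105} \approx -0.99487$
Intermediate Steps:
$- \frac{25971}{\left(-115\right) \left(-227\right)} = - \frac{25971}{26105}$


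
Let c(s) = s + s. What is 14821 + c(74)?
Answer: 14969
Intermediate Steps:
c(s) = 2*s
14821 + c(74) = 14821 + 2*74 = 14821 + 148 = 14969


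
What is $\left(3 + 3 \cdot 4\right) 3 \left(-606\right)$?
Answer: $-27270$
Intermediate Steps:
$\left(3 + 3 \cdot 4\right) 3 \left(-606\right) = \left(3 + 12\right) 3 \left(-606\right) = 15 \cdot 3 \left(-606\right) = 45 \left(-606\right) = -27270$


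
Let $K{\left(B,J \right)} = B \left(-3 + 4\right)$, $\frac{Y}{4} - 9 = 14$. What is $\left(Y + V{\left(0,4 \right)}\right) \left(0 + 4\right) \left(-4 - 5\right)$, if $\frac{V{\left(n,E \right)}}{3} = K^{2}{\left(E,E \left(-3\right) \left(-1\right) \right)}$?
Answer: $-5040$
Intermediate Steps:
$Y = 92$ ($Y = 36 + 4 \cdot 14 = 36 + 56 = 92$)
$K{\left(B,J \right)} = B$ ($K{\left(B,J \right)} = B 1 = B$)
$V{\left(n,E \right)} = 3 E^{2}$
$\left(Y + V{\left(0,4 \right)}\right) \left(0 + 4\right) \left(-4 - 5\right) = \left(92 + 3 \cdot 4^{2}\right) \left(0 + 4\right) \left(-4 - 5\right) = \left(92 + 3 \cdot 16\right) 4 \left(-9\right) = \left(92 + 48\right) \left(-36\right) = 140 \left(-36\right) = -5040$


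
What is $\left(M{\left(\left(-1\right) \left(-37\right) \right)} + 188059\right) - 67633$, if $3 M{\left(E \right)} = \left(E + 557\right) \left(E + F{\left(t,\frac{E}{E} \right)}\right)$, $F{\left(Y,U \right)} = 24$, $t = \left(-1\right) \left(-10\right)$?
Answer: $132504$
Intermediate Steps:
$t = 10$
$M{\left(E \right)} = \frac{\left(24 + E\right) \left(557 + E\right)}{3}$ ($M{\left(E \right)} = \frac{\left(E + 557\right) \left(E + 24\right)}{3} = \frac{\left(557 + E\right) \left(24 + E\right)}{3} = \frac{\left(24 + E\right) \left(557 + E\right)}{3}$)
$\left(M{\left(\left(-1\right) \left(-37\right) \right)} + 188059\right) - 67633 = \left(\left(4456 + \frac{\left(\left(-1\right) \left(-37\right)\right)^{2}}{3} + \frac{581 \left(\left(-1\right) \left(-37\right)\right)}{3}\right) + 188059\right) - 67633 = \left(\left(4456 + \frac{37^{2}}{3} + \frac{581}{3} \cdot 37\right) + 188059\right) - 67633 = \left(\left(4456 + \frac{1}{3} \cdot 1369 + \frac{21497}{3}\right) + 188059\right) - 67633 = \left(\left(4456 + \frac{1369}{3} + \frac{21497}{3}\right) + 188059\right) - 67633 = \left(12078 + 188059\right) - 67633 = 200137 - 67633 = 132504$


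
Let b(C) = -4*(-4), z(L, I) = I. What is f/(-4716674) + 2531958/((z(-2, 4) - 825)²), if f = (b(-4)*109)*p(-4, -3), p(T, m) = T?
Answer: 5973561288854/1589615829817 ≈ 3.7579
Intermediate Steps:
b(C) = 16
f = -6976 (f = (16*109)*(-4) = 1744*(-4) = -6976)
f/(-4716674) + 2531958/((z(-2, 4) - 825)²) = -6976/(-4716674) + 2531958/((4 - 825)²) = -6976*(-1/4716674) + 2531958/((-821)²) = 3488/2358337 + 2531958/674041 = 5973561288854/1589615829817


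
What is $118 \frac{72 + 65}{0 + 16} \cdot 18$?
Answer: $\frac{72747}{4} \approx 18187.0$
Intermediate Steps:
$118 \frac{72 + 65}{0 + 16} \cdot 18 = 118 \cdot \frac{137}{16} \cdot 18 = \frac{8083}{8} \cdot 18 = \frac{72747}{4}$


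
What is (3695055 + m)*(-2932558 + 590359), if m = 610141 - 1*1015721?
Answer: -7704605055525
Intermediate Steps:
m = -405580 (m = 610141 - 1015721 = -405580)
(3695055 + m)*(-2932558 + 590359) = (3695055 - 405580)*(-2932558 + 590359) = 3289475*(-2342199) = -7704605055525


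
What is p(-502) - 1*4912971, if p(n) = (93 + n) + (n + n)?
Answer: -4914384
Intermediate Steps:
p(n) = 93 + 3*n (p(n) = (93 + n) + 2*n = 93 + 3*n)
p(-502) - 1*4912971 = (93 + 3*(-502)) - 1*4912971 = (93 - 1506) - 4912971 = -1413 - 4912971 = -4914384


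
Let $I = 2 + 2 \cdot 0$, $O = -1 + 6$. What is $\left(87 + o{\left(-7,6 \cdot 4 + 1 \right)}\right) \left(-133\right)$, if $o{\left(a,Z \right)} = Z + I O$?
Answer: $-16226$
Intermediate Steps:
$O = 5$
$I = 2$ ($I = 2 + 0 = 2$)
$o{\left(a,Z \right)} = 10 + Z$ ($o{\left(a,Z \right)} = Z + 2 \cdot 5 = Z + 10 = 10 + Z$)
$\left(87 + o{\left(-7,6 \cdot 4 + 1 \right)}\right) \left(-133\right) = \left(87 + \left(10 + \left(6 \cdot 4 + 1\right)\right)\right) \left(-133\right) = \left(87 + \left(10 + \left(24 + 1\right)\right)\right) \left(-133\right) = \left(87 + \left(10 + 25\right)\right) \left(-133\right) = \left(87 + 35\right) \left(-133\right) = 122 \left(-133\right) = -16226$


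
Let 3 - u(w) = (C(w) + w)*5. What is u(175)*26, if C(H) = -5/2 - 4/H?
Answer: -782041/35 ≈ -22344.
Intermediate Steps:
C(H) = -5/2 - 4/H (C(H) = -5*½ - 4/H = -5/2 - 4/H)
u(w) = 31/2 - 5*w + 20/w (u(w) = 3 - ((-5/2 - 4/w) + w)*5 = 3 - (-5/2 + w - 4/w)*5 = 3 - (-25/2 - 20/w + 5*w) = 3 + (25/2 - 5*w + 20/w) = 31/2 - 5*w + 20/w)
u(175)*26 = (31/2 - 5*175 + 20/175)*26 = (31/2 - 875 + 20*(1/175))*26 = (31/2 - 875 + 4/35)*26 = -60157/70*26 = -782041/35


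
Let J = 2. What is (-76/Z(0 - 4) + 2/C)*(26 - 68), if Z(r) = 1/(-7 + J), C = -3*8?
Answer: -31913/2 ≈ -15957.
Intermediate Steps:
C = -24
Z(r) = -⅕ (Z(r) = 1/(-7 + 2) = 1/(-5) = -⅕)
(-76/Z(0 - 4) + 2/C)*(26 - 68) = (-76/(-⅕) + 2/(-24))*(26 - 68) = (-76*(-5) + 2*(-1/24))*(-42) = (380 - 1/12)*(-42) = (4559/12)*(-42) = -31913/2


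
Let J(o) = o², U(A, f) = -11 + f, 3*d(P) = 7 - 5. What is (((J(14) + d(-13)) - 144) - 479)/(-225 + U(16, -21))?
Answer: 1279/771 ≈ 1.6589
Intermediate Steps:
d(P) = ⅔ (d(P) = (7 - 5)/3 = (⅓)*2 = ⅔)
(((J(14) + d(-13)) - 144) - 479)/(-225 + U(16, -21)) = (((14² + ⅔) - 144) - 479)/(-225 + (-11 - 21)) = (((196 + ⅔) - 144) - 479)/(-225 - 32) = ((590/3 - 144) - 479)/(-257) = (158/3 - 479)*(-1/257) = -1279/3*(-1/257) = 1279/771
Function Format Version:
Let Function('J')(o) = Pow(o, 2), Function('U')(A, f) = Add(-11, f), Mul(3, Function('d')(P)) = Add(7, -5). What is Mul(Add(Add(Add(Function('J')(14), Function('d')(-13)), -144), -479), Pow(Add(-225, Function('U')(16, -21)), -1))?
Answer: Rational(1279, 771) ≈ 1.6589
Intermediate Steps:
Function('d')(P) = Rational(2, 3) (Function('d')(P) = Mul(Rational(1, 3), Add(7, -5)) = Mul(Rational(1, 3), 2) = Rational(2, 3))
Mul(Add(Add(Add(Function('J')(14), Function('d')(-13)), -144), -479), Pow(Add(-225, Function('U')(16, -21)), -1)) = Mul(Add(Add(Add(Pow(14, 2), Rational(2, 3)), -144), -479), Pow(Add(-225, Add(-11, -21)), -1)) = Mul(Add(Add(Add(196, Rational(2, 3)), -144), -479), Pow(Add(-225, -32), -1)) = Mul(Add(Add(Rational(590, 3), -144), -479), Pow(-257, -1)) = Mul(Add(Rational(158, 3), -479), Rational(-1, 257)) = Mul(Rational(-1279, 3), Rational(-1, 257)) = Rational(1279, 771)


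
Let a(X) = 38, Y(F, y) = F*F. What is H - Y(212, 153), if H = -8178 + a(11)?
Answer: -53084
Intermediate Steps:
Y(F, y) = F²
H = -8140 (H = -8178 + 38 = -8140)
H - Y(212, 153) = -8140 - 1*212² = -8140 - 1*44944 = -8140 - 44944 = -53084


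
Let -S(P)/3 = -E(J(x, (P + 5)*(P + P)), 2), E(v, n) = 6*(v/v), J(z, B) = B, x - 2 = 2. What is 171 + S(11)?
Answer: 189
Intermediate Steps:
x = 4 (x = 2 + 2 = 4)
E(v, n) = 6 (E(v, n) = 6*1 = 6)
S(P) = 18 (S(P) = -(-3)*6 = -3*(-6) = 18)
171 + S(11) = 171 + 18 = 189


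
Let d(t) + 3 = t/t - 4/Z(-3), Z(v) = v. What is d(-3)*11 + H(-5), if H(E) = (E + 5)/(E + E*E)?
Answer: -22/3 ≈ -7.3333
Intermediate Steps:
d(t) = -⅔ (d(t) = -3 + (t/t - 4/(-3)) = -3 + (1 - 4*(-⅓)) = -3 + (1 + 4/3) = -3 + 7/3 = -⅔)
H(E) = (5 + E)/(E + E²)
d(-3)*11 + H(-5) = -⅔*11 + (5 - 5)/((-5)*(1 - 5)) = -22/3 - ⅕*0/(-4) = -22/3 - ⅕*(-¼)*0 = -22/3 + 0 = -22/3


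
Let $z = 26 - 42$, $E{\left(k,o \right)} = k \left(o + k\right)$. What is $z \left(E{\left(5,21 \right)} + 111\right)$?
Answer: $-3856$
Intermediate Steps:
$E{\left(k,o \right)} = k \left(k + o\right)$
$z = -16$
$z \left(E{\left(5,21 \right)} + 111\right) = - 16 \left(5 \left(5 + 21\right) + 111\right) = - 16 \left(5 \cdot 26 + 111\right) = - 16 \left(130 + 111\right) = \left(-16\right) 241 = -3856$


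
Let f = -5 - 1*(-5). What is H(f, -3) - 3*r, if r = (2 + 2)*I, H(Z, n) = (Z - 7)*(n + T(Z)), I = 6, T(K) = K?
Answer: -51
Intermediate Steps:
f = 0 (f = -5 + 5 = 0)
H(Z, n) = (-7 + Z)*(Z + n) (H(Z, n) = (Z - 7)*(n + Z) = (-7 + Z)*(Z + n))
r = 24 (r = (2 + 2)*6 = 4*6 = 24)
H(f, -3) - 3*r = (0**2 - 7*0 - 7*(-3) + 0*(-3)) - 3*24 = (0 + 0 + 21 + 0) - 72 = 21 - 72 = -51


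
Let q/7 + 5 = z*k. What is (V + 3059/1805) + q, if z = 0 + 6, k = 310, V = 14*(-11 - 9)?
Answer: 1207136/95 ≈ 12707.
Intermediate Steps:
V = -280 (V = 14*(-20) = -280)
z = 6
q = 12985 (q = -35 + 7*(6*310) = -35 + 7*1860 = -35 + 13020 = 12985)
(V + 3059/1805) + q = (-280 + 3059/1805) + 12985 = (-280 + 3059*(1/1805)) + 12985 = (-280 + 161/95) + 12985 = -26439/95 + 12985 = 1207136/95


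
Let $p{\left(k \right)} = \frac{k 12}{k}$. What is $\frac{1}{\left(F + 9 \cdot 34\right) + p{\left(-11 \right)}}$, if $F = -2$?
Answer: $\frac{1}{316} \approx 0.0031646$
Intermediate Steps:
$p{\left(k \right)} = 12$ ($p{\left(k \right)} = \frac{12 k}{k} = 12$)
$\frac{1}{\left(F + 9 \cdot 34\right) + p{\left(-11 \right)}} = \frac{1}{\left(-2 + 9 \cdot 34\right) + 12} = \frac{1}{\left(-2 + 306\right) + 12} = \frac{1}{304 + 12} = \frac{1}{316}$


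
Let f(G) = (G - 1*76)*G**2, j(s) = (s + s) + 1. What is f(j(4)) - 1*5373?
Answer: -10800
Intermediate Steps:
j(s) = 1 + 2*s (j(s) = 2*s + 1 = 1 + 2*s)
f(G) = G**2*(-76 + G) (f(G) = (G - 76)*G**2 = (-76 + G)*G**2 = G**2*(-76 + G))
f(j(4)) - 1*5373 = (1 + 2*4)**2*(-76 + (1 + 2*4)) - 1*5373 = (1 + 8)**2*(-76 + (1 + 8)) - 5373 = 9**2*(-76 + 9) - 5373 = 81*(-67) - 5373 = -5427 - 5373 = -10800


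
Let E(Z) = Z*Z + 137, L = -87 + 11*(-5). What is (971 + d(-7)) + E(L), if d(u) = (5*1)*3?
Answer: 21287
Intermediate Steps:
L = -142 (L = -87 - 55 = -142)
E(Z) = 137 + Z² (E(Z) = Z² + 137 = 137 + Z²)
d(u) = 15 (d(u) = 5*3 = 15)
(971 + d(-7)) + E(L) = (971 + 15) + (137 + (-142)²) = 986 + (137 + 20164) = 986 + 20301 = 21287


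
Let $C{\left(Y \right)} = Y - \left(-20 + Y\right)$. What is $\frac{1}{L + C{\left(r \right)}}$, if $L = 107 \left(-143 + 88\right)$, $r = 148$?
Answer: $- \frac{1}{5865} \approx -0.0001705$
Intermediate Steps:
$C{\left(Y \right)} = 20$
$L = -5885$ ($L = 107 \left(-55\right) = -5885$)
$\frac{1}{L + C{\left(r \right)}} = \frac{1}{-5885 + 20} = \frac{1}{-5865} = - \frac{1}{5865}$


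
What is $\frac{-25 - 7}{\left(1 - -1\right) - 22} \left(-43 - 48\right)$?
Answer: $- \frac{728}{5} \approx -145.6$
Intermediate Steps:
$\frac{-25 - 7}{\left(1 - -1\right) - 22} \left(-43 - 48\right) = - \frac{32}{\left(1 + 1\right) - 22} \left(-91\right) = - \frac{32}{2 - 22} \left(-91\right) = - \frac{32}{-20} \left(-91\right) = \left(-32\right) \left(- \frac{1}{20}\right) \left(-91\right) = \frac{8}{5} \left(-91\right) = - \frac{728}{5}$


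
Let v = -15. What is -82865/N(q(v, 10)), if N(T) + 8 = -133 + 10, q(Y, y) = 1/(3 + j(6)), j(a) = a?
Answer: 82865/131 ≈ 632.56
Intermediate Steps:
q(Y, y) = ⅑ (q(Y, y) = 1/(3 + 6) = 1/9 = ⅑)
N(T) = -131 (N(T) = -8 + (-133 + 10) = -8 - 123 = -131)
-82865/N(q(v, 10)) = -82865/(-131) = -82865*(-1/131) = 82865/131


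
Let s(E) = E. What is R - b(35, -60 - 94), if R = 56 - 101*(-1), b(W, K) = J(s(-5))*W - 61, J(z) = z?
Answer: 393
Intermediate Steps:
b(W, K) = -61 - 5*W (b(W, K) = -5*W - 61 = -61 - 5*W)
R = 157 (R = 56 + 101 = 157)
R - b(35, -60 - 94) = 157 - (-61 - 5*35) = 157 - (-61 - 175) = 157 - 1*(-236) = 157 + 236 = 393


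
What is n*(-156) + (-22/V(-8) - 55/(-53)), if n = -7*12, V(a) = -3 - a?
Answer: 3471669/265 ≈ 13101.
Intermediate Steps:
n = -84
n*(-156) + (-22/V(-8) - 55/(-53)) = -84*(-156) + (-22/(-3 - 1*(-8)) - 55/(-53)) = 13104 + (-22/(-3 + 8) - 55*(-1/53)) = 13104 + (-22/5 + 55/53) = 13104 - 891/265 = 3471669/265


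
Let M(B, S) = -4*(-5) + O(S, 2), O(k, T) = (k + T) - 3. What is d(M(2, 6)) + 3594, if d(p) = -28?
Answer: 3566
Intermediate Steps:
O(k, T) = -3 + T + k (O(k, T) = (T + k) - 3 = -3 + T + k)
M(B, S) = 19 + S (M(B, S) = -4*(-5) + (-3 + 2 + S) = 20 + (-1 + S) = 19 + S)
d(M(2, 6)) + 3594 = -28 + 3594 = 3566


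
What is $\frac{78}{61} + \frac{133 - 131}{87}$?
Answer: $\frac{6908}{5307} \approx 1.3017$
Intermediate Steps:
$\frac{78}{61} + \frac{133 - 131}{87} = 78 \cdot \frac{1}{61} + 2 \cdot \frac{1}{87} = \frac{78}{61} + \frac{2}{87} = \frac{6908}{5307}$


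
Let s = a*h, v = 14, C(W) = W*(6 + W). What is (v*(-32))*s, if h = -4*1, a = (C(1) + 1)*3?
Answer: 43008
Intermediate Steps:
a = 24 (a = (1*(6 + 1) + 1)*3 = (1*7 + 1)*3 = (7 + 1)*3 = 8*3 = 24)
h = -4
s = -96 (s = 24*(-4) = -96)
(v*(-32))*s = (14*(-32))*(-96) = -448*(-96) = 43008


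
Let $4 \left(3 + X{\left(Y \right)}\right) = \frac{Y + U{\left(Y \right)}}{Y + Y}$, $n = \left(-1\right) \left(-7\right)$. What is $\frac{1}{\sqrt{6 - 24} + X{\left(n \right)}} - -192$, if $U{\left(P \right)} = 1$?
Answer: $\frac{123002}{641} - \frac{147 i \sqrt{2}}{1282} \approx 191.89 - 0.16216 i$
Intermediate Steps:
$n = 7$
$X{\left(Y \right)} = -3 + \frac{1 + Y}{8 Y}$ ($X{\left(Y \right)} = -3 + \frac{\left(Y + 1\right) \frac{1}{Y + Y}}{4} = -3 + \frac{\left(1 + Y\right) \frac{1}{2 Y}}{4} = -3 + \frac{\frac{1}{2} \frac{1}{Y} \left(1 + Y\right)}{4} = -3 + \frac{1 + Y}{8 Y}$)
$\frac{1}{\sqrt{6 - 24} + X{\left(n \right)}} - -192 = \frac{1}{\sqrt{6 - 24} + \frac{1 - 161}{8 \cdot 7}} - -192 = \frac{1}{\sqrt{-18} + \frac{1}{8} \cdot \frac{1}{7} \left(1 - 161\right)} + 192 = \frac{1}{3 i \sqrt{2} + \frac{1}{8} \cdot \frac{1}{7} \left(-160\right)} + 192 = \frac{1}{3 i \sqrt{2} - \frac{20}{7}} + 192 = \frac{1}{- \frac{20}{7} + 3 i \sqrt{2}} + 192 = 192 + \frac{1}{- \frac{20}{7} + 3 i \sqrt{2}}$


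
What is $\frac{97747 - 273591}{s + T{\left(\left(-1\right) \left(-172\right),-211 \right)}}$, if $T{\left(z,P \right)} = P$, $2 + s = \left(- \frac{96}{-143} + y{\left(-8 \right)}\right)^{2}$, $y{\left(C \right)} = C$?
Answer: $\frac{3595833956}{3257333} \approx 1103.9$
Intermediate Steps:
$s = \frac{1057406}{20449}$ ($s = -2 + \left(- \frac{96}{-143} - 8\right)^{2} = -2 + \left(\left(-96\right) \left(- \frac{1}{143}\right) - 8\right)^{2} = -2 + \left(\frac{96}{143} - 8\right)^{2} = -2 + \left(- \frac{1048}{143}\right)^{2} = -2 + \frac{1098304}{20449} = \frac{1057406}{20449} \approx 51.709$)
$\frac{97747 - 273591}{s + T{\left(\left(-1\right) \left(-172\right),-211 \right)}} = \frac{97747 - 273591}{\frac{1057406}{20449} - 211} = - \frac{175844}{- \frac{3257333}{20449}} = \left(-175844\right) \left(- \frac{20449}{3257333}\right) = \frac{3595833956}{3257333}$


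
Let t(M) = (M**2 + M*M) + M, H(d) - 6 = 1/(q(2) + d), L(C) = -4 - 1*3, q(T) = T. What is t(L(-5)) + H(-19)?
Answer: 1648/17 ≈ 96.941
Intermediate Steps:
L(C) = -7 (L(C) = -4 - 3 = -7)
H(d) = 6 + 1/(2 + d)
t(M) = M + 2*M**2 (t(M) = (M**2 + M**2) + M = 2*M**2 + M = M + 2*M**2)
t(L(-5)) + H(-19) = -7*(1 + 2*(-7)) + (13 + 6*(-19))/(2 - 19) = -7*(1 - 14) + (13 - 114)/(-17) = -7*(-13) - 1/17*(-101) = 91 + 101/17 = 1648/17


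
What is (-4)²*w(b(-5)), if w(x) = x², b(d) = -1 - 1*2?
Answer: 144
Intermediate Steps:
b(d) = -3 (b(d) = -1 - 2 = -3)
(-4)²*w(b(-5)) = (-4)²*(-3)² = 16*9 = 144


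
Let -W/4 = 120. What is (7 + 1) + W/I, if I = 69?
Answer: 24/23 ≈ 1.0435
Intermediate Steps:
W = -480 (W = -4*120 = -480)
(7 + 1) + W/I = (7 + 1) - 480/69 = 8 + (1/69)*(-480) = 8 - 160/23 = 24/23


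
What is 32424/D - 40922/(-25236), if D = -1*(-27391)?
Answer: 138510469/49374234 ≈ 2.8053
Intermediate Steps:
D = 27391
32424/D - 40922/(-25236) = 32424/27391 - 40922/(-25236) = 32424*(1/27391) - 40922*(-1/25236) = 4632/3913 + 20461/12618 = 138510469/49374234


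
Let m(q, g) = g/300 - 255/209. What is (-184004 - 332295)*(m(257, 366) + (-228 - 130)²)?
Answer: -691486375109901/10450 ≈ -6.6171e+10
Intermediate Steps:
m(q, g) = -255/209 + g/300 (m(q, g) = g*(1/300) - 255*1/209 = g/300 - 255/209 = -255/209 + g/300)
(-184004 - 332295)*(m(257, 366) + (-228 - 130)²) = (-184004 - 332295)*((-255/209 + (1/300)*366) + (-228 - 130)²) = -516299*((-255/209 + 61/50) + (-358)²) = -516299*(-1/10450 + 128164) = -516299*1339313799/10450 = -691486375109901/10450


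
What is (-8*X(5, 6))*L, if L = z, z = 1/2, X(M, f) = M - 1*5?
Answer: 0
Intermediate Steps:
X(M, f) = -5 + M (X(M, f) = M - 5 = -5 + M)
z = ½ ≈ 0.50000
L = ½ ≈ 0.50000
(-8*X(5, 6))*L = -8*(-5 + 5)*(½) = -8*0*(½) = 0*(½) = 0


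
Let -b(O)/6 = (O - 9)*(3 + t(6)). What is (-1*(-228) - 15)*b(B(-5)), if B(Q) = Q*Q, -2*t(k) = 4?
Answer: -20448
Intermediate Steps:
t(k) = -2 (t(k) = -1/2*4 = -2)
B(Q) = Q**2
b(O) = 54 - 6*O (b(O) = -6*(O - 9)*(3 - 2) = -6*(-9 + O) = 54 - 6*O)
(-1*(-228) - 15)*b(B(-5)) = (-1*(-228) - 15)*(54 - 6*(-5)**2) = (228 - 15)*(54 - 6*25) = 213*(54 - 150) = 213*(-96) = -20448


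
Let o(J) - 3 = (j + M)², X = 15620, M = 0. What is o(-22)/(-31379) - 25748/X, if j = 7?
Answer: -202189683/122534995 ≈ -1.6501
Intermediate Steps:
o(J) = 52 (o(J) = 3 + (7 + 0)² = 3 + 7² = 3 + 49 = 52)
o(-22)/(-31379) - 25748/X = 52/(-31379) - 25748/15620 = 52*(-1/31379) - 25748*1/15620 = -52/31379 - 6437/3905 = -202189683/122534995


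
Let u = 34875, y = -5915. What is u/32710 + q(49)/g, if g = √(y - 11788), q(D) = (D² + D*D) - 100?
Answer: 6975/6542 - 4702*I*√1967/5901 ≈ 1.0662 - 35.339*I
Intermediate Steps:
q(D) = -100 + 2*D² (q(D) = (D² + D²) - 100 = 2*D² - 100 = -100 + 2*D²)
g = 3*I*√1967 (g = √(-5915 - 11788) = √(-17703) = 3*I*√1967 ≈ 133.05*I)
u/32710 + q(49)/g = 34875/32710 + (-100 + 2*49²)/((3*I*√1967)) = 34875*(1/32710) + (-100 + 2*2401)*(-I*√1967/5901) = 6975/6542 + (-100 + 4802)*(-I*√1967/5901) = 6975/6542 + 4702*(-I*√1967/5901) = 6975/6542 - 4702*I*√1967/5901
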